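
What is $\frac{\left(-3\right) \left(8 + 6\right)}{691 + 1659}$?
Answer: $- \frac{21}{1175} \approx -0.017872$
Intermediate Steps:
$\frac{\left(-3\right) \left(8 + 6\right)}{691 + 1659} = \frac{\left(-3\right) 14}{2350} = \left(-42\right) \frac{1}{2350} = - \frac{21}{1175}$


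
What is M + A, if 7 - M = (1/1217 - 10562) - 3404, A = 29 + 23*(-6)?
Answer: 16872487/1217 ≈ 13864.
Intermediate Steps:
A = -109 (A = 29 - 138 = -109)
M = 17005140/1217 (M = 7 - ((1/1217 - 10562) - 3404) = 7 - (-12853953/1217 - 3404) = 7 - 1*(-16996621/1217) = 7 + 16996621/1217 = 17005140/1217 ≈ 13973.)
M + A = 17005140/1217 - 109 = 16872487/1217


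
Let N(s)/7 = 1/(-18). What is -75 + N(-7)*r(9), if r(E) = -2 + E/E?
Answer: -1343/18 ≈ -74.611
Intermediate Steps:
N(s) = -7/18 (N(s) = 7/(-18) = 7*(-1/18) = -7/18)
r(E) = -1 (r(E) = -2 + 1 = -1)
-75 + N(-7)*r(9) = -75 - 7/18*(-1) = -75 + 7/18 = -1343/18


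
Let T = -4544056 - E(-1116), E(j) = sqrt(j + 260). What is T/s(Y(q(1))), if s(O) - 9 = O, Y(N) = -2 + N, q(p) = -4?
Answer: -4544056/3 - 2*I*sqrt(214)/3 ≈ -1.5147e+6 - 9.7525*I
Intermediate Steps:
E(j) = sqrt(260 + j)
T = -4544056 - 2*I*sqrt(214) (T = -4544056 - sqrt(260 - 1116) = -4544056 - sqrt(-856) = -4544056 - 2*I*sqrt(214) ≈ -4.5441e+6 - 29.257*I)
s(O) = 9 + O
T/s(Y(q(1))) = (-4544056 - 2*I*sqrt(214))/(9 + (-2 - 4)) = (-4544056 - 2*I*sqrt(214))/(9 - 6) = (-4544056 - 2*I*sqrt(214))/3 = (-4544056 - 2*I*sqrt(214))*(1/3) = -4544056/3 - 2*I*sqrt(214)/3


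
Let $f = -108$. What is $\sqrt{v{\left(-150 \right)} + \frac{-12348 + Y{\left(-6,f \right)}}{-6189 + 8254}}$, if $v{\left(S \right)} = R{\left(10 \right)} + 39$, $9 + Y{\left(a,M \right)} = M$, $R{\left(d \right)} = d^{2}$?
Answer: $\frac{\sqrt{22679482}}{413} \approx 11.531$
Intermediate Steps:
$Y{\left(a,M \right)} = -9 + M$
$v{\left(S \right)} = 139$ ($v{\left(S \right)} = 10^{2} + 39 = 100 + 39 = 139$)
$\sqrt{v{\left(-150 \right)} + \frac{-12348 + Y{\left(-6,f \right)}}{-6189 + 8254}} = \sqrt{139 + \frac{-12348 - 117}{-6189 + 8254}} = \sqrt{139 + \frac{-12348 - 117}{2065}} = \sqrt{139 - \frac{2493}{413}} = \sqrt{\frac{54914}{413}} = \frac{\sqrt{22679482}}{413}$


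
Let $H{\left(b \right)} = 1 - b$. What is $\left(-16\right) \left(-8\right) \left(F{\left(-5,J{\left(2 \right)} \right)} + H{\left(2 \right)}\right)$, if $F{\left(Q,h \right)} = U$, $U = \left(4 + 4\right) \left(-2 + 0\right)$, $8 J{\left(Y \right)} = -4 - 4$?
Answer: $-2176$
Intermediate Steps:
$J{\left(Y \right)} = -1$ ($J{\left(Y \right)} = \frac{-4 - 4}{8} = \frac{1}{8} \left(-8\right) = -1$)
$U = -16$ ($U = 8 \left(-2\right) = -16$)
$F{\left(Q,h \right)} = -16$
$\left(-16\right) \left(-8\right) \left(F{\left(-5,J{\left(2 \right)} \right)} + H{\left(2 \right)}\right) = \left(-16\right) \left(-8\right) \left(-16 + \left(1 - 2\right)\right) = 128 \left(-16 + \left(1 - 2\right)\right) = 128 \left(-16 - 1\right) = 128 \left(-17\right) = -2176$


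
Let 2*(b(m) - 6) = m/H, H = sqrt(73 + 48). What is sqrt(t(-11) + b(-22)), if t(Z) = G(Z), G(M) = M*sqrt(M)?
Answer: sqrt(5 - 11*I*sqrt(11)) ≈ 4.573 - 3.989*I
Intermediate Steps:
G(M) = M**(3/2)
H = 11 (H = sqrt(121) = 11)
t(Z) = Z**(3/2)
b(m) = 6 + m/22 (b(m) = 6 + (m/11)/2 = 6 + m/22)
sqrt(t(-11) + b(-22)) = sqrt((-11)**(3/2) + (6 + (1/22)*(-22))) = sqrt(-11*I*sqrt(11) + (6 - 1)) = sqrt(-11*I*sqrt(11) + 5) = sqrt(5 - 11*I*sqrt(11))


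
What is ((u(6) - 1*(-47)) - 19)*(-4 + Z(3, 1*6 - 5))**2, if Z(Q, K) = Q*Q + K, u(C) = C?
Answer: 1224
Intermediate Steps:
Z(Q, K) = K + Q**2 (Z(Q, K) = Q**2 + K = K + Q**2)
((u(6) - 1*(-47)) - 19)*(-4 + Z(3, 1*6 - 5))**2 = ((6 - 1*(-47)) - 19)*(-4 + ((1*6 - 5) + 3**2))**2 = ((6 + 47) - 19)*(-4 + ((6 - 5) + 9))**2 = (53 - 19)*(-4 + (1 + 9))**2 = 34*(-4 + 10)**2 = 34*6**2 = 34*36 = 1224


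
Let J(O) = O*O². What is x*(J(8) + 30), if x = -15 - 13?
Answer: -15176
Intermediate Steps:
x = -28
J(O) = O³
x*(J(8) + 30) = -28*(8³ + 30) = -28*(512 + 30) = -28*542 = -15176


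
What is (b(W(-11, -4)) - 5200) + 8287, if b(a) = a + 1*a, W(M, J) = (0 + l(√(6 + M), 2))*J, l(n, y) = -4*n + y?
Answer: 3071 + 32*I*√5 ≈ 3071.0 + 71.554*I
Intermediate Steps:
l(n, y) = y - 4*n
W(M, J) = J*(2 - 4*√(6 + M)) (W(M, J) = (0 + (2 - 4*√(6 + M)))*J = (2 - 4*√(6 + M))*J = J*(2 - 4*√(6 + M)))
b(a) = 2*a (b(a) = a + a = 2*a)
(b(W(-11, -4)) - 5200) + 8287 = (2*(2*(-4)*(1 - 2*√(6 - 11))) - 5200) + 8287 = (2*(2*(-4)*(1 - 2*I*√5)) - 5200) + 8287 = (2*(-8 + 16*I*√5) - 5200) + 8287 = ((-16 + 32*I*√5) - 5200) + 8287 = (-5216 + 32*I*√5) + 8287 = 3071 + 32*I*√5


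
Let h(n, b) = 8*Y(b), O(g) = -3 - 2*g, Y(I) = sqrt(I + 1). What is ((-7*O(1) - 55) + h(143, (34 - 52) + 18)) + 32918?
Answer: 32906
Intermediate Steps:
Y(I) = sqrt(1 + I)
h(n, b) = 8*sqrt(1 + b)
((-7*O(1) - 55) + h(143, (34 - 52) + 18)) + 32918 = ((-7*(-3 - 2*1) - 55) + 8*sqrt(1 + ((34 - 52) + 18))) + 32918 = ((-7*(-3 - 2) - 55) + 8*sqrt(1 + (-18 + 18))) + 32918 = ((-7*(-5) - 55) + 8*sqrt(1 + 0)) + 32918 = ((35 - 55) + 8*sqrt(1)) + 32918 = (-20 + 8*1) + 32918 = (-20 + 8) + 32918 = -12 + 32918 = 32906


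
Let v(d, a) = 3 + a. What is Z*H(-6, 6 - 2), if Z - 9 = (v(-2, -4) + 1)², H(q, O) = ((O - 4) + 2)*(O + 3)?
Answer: 126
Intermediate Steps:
H(q, O) = (-2 + O)*(3 + O) (H(q, O) = ((-4 + O) + 2)*(3 + O) = (-2 + O)*(3 + O))
Z = 9 (Z = 9 + ((3 - 4) + 1)² = 9 + (-1 + 1)² = 9 + 0² = 9 + 0 = 9)
Z*H(-6, 6 - 2) = 9*(-6 + (6 - 2) + (6 - 2)²) = 9*(-6 + 4 + 4²) = 9*(-6 + 4 + 16) = 9*14 = 126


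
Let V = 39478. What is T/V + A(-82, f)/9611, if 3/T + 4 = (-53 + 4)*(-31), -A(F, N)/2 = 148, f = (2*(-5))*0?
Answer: -5901161829/191608644290 ≈ -0.030798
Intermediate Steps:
f = 0 (f = -10*0 = 0)
A(F, N) = -296 (A(F, N) = -2*148 = -296)
T = 1/505 (T = 3/(-4 + (-53 + 4)*(-31)) = 3/(-4 - 49*(-31)) = 3/(-4 + 1519) = 3/1515 = 3*(1/1515) = 1/505 ≈ 0.0019802)
T/V + A(-82, f)/9611 = (1/505)/39478 - 296/9611 = (1/505)*(1/39478) - 296*1/9611 = 1/19936390 - 296/9611 = -5901161829/191608644290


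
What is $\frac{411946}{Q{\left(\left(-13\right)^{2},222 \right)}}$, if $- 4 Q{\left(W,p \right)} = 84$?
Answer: $- \frac{411946}{21} \approx -19616.0$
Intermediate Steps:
$Q{\left(W,p \right)} = -21$ ($Q{\left(W,p \right)} = \left(- \frac{1}{4}\right) 84 = -21$)
$\frac{411946}{Q{\left(\left(-13\right)^{2},222 \right)}} = \frac{411946}{-21} = 411946 \left(- \frac{1}{21}\right) = - \frac{411946}{21}$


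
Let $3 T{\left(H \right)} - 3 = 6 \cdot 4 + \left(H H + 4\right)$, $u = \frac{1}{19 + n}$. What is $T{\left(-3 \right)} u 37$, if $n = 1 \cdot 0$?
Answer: $\frac{1480}{57} \approx 25.965$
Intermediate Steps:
$n = 0$
$u = \frac{1}{19}$ ($u = \frac{1}{19 + 0} = \frac{1}{19} \approx 0.052632$)
$T{\left(H \right)} = \frac{31}{3} + \frac{H^{2}}{3}$ ($T{\left(H \right)} = 1 + \frac{6 \cdot 4 + \left(H H + 4\right)}{3} = 1 + \frac{24 + \left(H^{2} + 4\right)}{3} = 1 + \frac{24 + \left(4 + H^{2}\right)}{3} = 1 + \frac{28 + H^{2}}{3} = 1 + \left(\frac{28}{3} + \frac{H^{2}}{3}\right) = \frac{31}{3} + \frac{H^{2}}{3}$)
$T{\left(-3 \right)} u 37 = \left(\frac{31}{3} + \frac{\left(-3\right)^{2}}{3}\right) \frac{1}{19} \cdot 37 = \left(\frac{31}{3} + \frac{1}{3} \cdot 9\right) \frac{1}{19} \cdot 37 = \left(\frac{31}{3} + 3\right) \frac{1}{19} \cdot 37 = \frac{40}{3} \cdot \frac{1}{19} \cdot 37 = \frac{40}{57} \cdot 37 = \frac{1480}{57}$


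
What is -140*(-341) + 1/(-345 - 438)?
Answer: 37380419/783 ≈ 47740.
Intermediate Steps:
-140*(-341) + 1/(-345 - 438) = 47740 + 1/(-783) = 47740 - 1/783 = 37380419/783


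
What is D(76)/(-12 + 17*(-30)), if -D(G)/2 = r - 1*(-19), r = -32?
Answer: -13/261 ≈ -0.049808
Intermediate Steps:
D(G) = 26 (D(G) = -2*(-32 - 1*(-19)) = -2*(-32 + 19) = -2*(-13) = 26)
D(76)/(-12 + 17*(-30)) = 26/(-12 + 17*(-30)) = 26/(-12 - 510) = 26/(-522) = 26*(-1/522) = -13/261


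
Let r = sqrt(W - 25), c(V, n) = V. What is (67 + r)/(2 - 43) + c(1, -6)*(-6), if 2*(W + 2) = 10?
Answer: -313/41 - I*sqrt(22)/41 ≈ -7.6341 - 0.1144*I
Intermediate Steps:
W = 3 (W = -2 + (1/2)*10 = -2 + 5 = 3)
r = I*sqrt(22) (r = sqrt(3 - 25) = sqrt(-22) = I*sqrt(22) ≈ 4.6904*I)
(67 + r)/(2 - 43) + c(1, -6)*(-6) = (67 + I*sqrt(22))/(2 - 43) + 1*(-6) = (67 + I*sqrt(22))/(-41) - 6 = (67 + I*sqrt(22))*(-1/41) - 6 = (-67/41 - I*sqrt(22)/41) - 6 = -313/41 - I*sqrt(22)/41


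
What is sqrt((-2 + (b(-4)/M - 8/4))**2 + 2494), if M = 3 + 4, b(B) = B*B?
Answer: 5*sqrt(4894)/7 ≈ 49.969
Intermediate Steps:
b(B) = B**2
M = 7
sqrt((-2 + (b(-4)/M - 8/4))**2 + 2494) = sqrt((-2 + ((-4)**2/7 - 8/4))**2 + 2494) = sqrt((-2 + (16*(1/7) - 8*1/4))**2 + 2494) = sqrt((-2 + (16/7 - 2))**2 + 2494) = sqrt((-2 + 2/7)**2 + 2494) = sqrt((-12/7)**2 + 2494) = sqrt(144/49 + 2494) = sqrt(122350/49) = 5*sqrt(4894)/7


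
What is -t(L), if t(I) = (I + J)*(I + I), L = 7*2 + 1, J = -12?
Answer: -90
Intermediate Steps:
L = 15 (L = 14 + 1 = 15)
t(I) = 2*I*(-12 + I) (t(I) = (I - 12)*(I + I) = (-12 + I)*(2*I) = 2*I*(-12 + I))
-t(L) = -2*15*(-12 + 15) = -2*15*3 = -1*90 = -90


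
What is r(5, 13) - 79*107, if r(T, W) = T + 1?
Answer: -8447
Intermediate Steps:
r(T, W) = 1 + T
r(5, 13) - 79*107 = (1 + 5) - 79*107 = 6 - 8453 = -8447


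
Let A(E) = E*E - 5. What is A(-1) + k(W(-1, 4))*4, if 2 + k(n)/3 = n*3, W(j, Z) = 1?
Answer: 8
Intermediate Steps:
k(n) = -6 + 9*n (k(n) = -6 + 3*(n*3) = -6 + 3*(3*n) = -6 + 9*n)
A(E) = -5 + E² (A(E) = E² - 5 = -5 + E²)
A(-1) + k(W(-1, 4))*4 = (-5 + (-1)²) + (-6 + 9*1)*4 = (-5 + 1) + (-6 + 9)*4 = -4 + 3*4 = -4 + 12 = 8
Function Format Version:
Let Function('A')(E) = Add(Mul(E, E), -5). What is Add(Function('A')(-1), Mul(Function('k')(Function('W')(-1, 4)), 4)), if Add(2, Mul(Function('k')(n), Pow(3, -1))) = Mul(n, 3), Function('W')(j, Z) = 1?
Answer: 8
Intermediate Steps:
Function('k')(n) = Add(-6, Mul(9, n)) (Function('k')(n) = Add(-6, Mul(3, Mul(n, 3))) = Add(-6, Mul(3, Mul(3, n))) = Add(-6, Mul(9, n)))
Function('A')(E) = Add(-5, Pow(E, 2)) (Function('A')(E) = Add(Pow(E, 2), -5) = Add(-5, Pow(E, 2)))
Add(Function('A')(-1), Mul(Function('k')(Function('W')(-1, 4)), 4)) = Add(Add(-5, Pow(-1, 2)), Mul(Add(-6, Mul(9, 1)), 4)) = Add(Add(-5, 1), Mul(Add(-6, 9), 4)) = Add(-4, Mul(3, 4)) = Add(-4, 12) = 8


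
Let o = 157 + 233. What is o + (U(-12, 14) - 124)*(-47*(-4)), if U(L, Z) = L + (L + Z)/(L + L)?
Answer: -75581/3 ≈ -25194.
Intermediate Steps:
o = 390
U(L, Z) = L + (L + Z)/(2*L) (U(L, Z) = L + (L + Z)/((2*L)) = L + (L + Z)*(1/(2*L)) = L + (L + Z)/(2*L))
o + (U(-12, 14) - 124)*(-47*(-4)) = 390 + ((½ - 12 + (½)*14/(-12)) - 124)*(-47*(-4)) = 390 + ((½ - 12 + (½)*14*(-1/12)) - 124)*188 = 390 + ((½ - 12 - 7/12) - 124)*188 = 390 + (-145/12 - 124)*188 = 390 - 1633/12*188 = 390 - 76751/3 = -75581/3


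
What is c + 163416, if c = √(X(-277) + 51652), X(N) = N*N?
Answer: 163416 + 11*√1061 ≈ 1.6377e+5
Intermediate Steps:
X(N) = N²
c = 11*√1061 (c = √((-277)² + 51652) = √(76729 + 51652) = √128381 = 11*√1061 ≈ 358.30)
c + 163416 = 11*√1061 + 163416 = 163416 + 11*√1061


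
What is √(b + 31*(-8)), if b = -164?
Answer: 2*I*√103 ≈ 20.298*I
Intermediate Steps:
√(b + 31*(-8)) = √(-164 + 31*(-8)) = √(-164 - 248) = √(-412) = 2*I*√103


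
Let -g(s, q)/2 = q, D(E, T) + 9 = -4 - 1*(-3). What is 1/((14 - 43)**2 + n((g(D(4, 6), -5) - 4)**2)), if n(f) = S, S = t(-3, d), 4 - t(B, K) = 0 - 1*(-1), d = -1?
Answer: 1/844 ≈ 0.0011848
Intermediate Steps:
D(E, T) = -10 (D(E, T) = -9 + (-4 - 1*(-3)) = -9 + (-4 + 3) = -9 - 1 = -10)
g(s, q) = -2*q
t(B, K) = 3 (t(B, K) = 4 - (0 - 1*(-1)) = 4 - (0 + 1) = 4 - 1*1 = 4 - 1 = 3)
S = 3
n(f) = 3
1/((14 - 43)**2 + n((g(D(4, 6), -5) - 4)**2)) = 1/((14 - 43)**2 + 3) = 1/((-29)**2 + 3) = 1/(841 + 3) = 1/844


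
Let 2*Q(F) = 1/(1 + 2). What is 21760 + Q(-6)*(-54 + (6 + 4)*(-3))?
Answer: 21746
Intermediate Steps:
Q(F) = ⅙ (Q(F) = 1/(2*(1 + 2)) = (½)/3 = (½)*(⅓) = ⅙)
21760 + Q(-6)*(-54 + (6 + 4)*(-3)) = 21760 + (-54 + (6 + 4)*(-3))/6 = 21760 + (-54 + 10*(-3))/6 = 21760 + (-54 - 30)/6 = 21760 + (⅙)*(-84) = 21760 - 14 = 21746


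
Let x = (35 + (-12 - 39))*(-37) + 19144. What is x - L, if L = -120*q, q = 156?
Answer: 38456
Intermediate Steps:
x = 19736 (x = (35 - 51)*(-37) + 19144 = -16*(-37) + 19144 = 592 + 19144 = 19736)
L = -18720 (L = -120*156 = -18720)
x - L = 19736 - 1*(-18720) = 19736 + 18720 = 38456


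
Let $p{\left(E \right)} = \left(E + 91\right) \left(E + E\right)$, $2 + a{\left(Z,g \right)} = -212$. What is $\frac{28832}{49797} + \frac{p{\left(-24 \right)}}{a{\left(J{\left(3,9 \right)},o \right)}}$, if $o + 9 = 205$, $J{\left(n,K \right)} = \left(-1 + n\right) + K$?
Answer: $\frac{83158600}{5328279} \approx 15.607$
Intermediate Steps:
$J{\left(n,K \right)} = -1 + K + n$
$o = 196$ ($o = -9 + 205 = 196$)
$a{\left(Z,g \right)} = -214$ ($a{\left(Z,g \right)} = -2 - 212 = -214$)
$p{\left(E \right)} = 2 E \left(91 + E\right)$ ($p{\left(E \right)} = \left(91 + E\right) 2 E = 2 E \left(91 + E\right)$)
$\frac{28832}{49797} + \frac{p{\left(-24 \right)}}{a{\left(J{\left(3,9 \right)},o \right)}} = \frac{28832}{49797} + \frac{2 \left(-24\right) \left(91 - 24\right)}{-214} = 28832 \cdot \frac{1}{49797} + 2 \left(-24\right) 67 \left(- \frac{1}{214}\right) = \frac{28832}{49797} - - \frac{1608}{107} = \frac{28832}{49797} + \frac{1608}{107} = \frac{83158600}{5328279}$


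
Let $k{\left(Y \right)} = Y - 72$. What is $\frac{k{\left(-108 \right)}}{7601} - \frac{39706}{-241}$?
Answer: $\frac{301761926}{1831841} \approx 164.73$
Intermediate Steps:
$k{\left(Y \right)} = -72 + Y$
$\frac{k{\left(-108 \right)}}{7601} - \frac{39706}{-241} = \frac{-72 - 108}{7601} - \frac{39706}{-241} = \left(-180\right) \frac{1}{7601} - - \frac{39706}{241} = - \frac{180}{7601} + \frac{39706}{241} = \frac{301761926}{1831841}$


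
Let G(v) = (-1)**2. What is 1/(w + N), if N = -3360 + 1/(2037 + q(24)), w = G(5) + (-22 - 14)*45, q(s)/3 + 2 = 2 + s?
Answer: -2109/10500710 ≈ -0.00020084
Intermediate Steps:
q(s) = 3*s (q(s) = -6 + 3*(2 + s) = -6 + (6 + 3*s) = 3*s)
G(v) = 1
w = -1619 (w = 1 + (-22 - 14)*45 = 1 - 36*45 = 1 - 1620 = -1619)
N = -7086239/2109 (N = -3360 + 1/(2037 + 3*24) = -3360 + 1/(2037 + 72) = -3360 + 1/2109 = -7086239/2109 ≈ -3360.0)
1/(w + N) = 1/(-1619 - 7086239/2109) = 1/(-10500710/2109) = -2109/10500710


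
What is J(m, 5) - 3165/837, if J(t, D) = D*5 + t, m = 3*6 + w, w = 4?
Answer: 12058/279 ≈ 43.219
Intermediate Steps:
m = 22 (m = 3*6 + 4 = 18 + 4 = 22)
J(t, D) = t + 5*D (J(t, D) = 5*D + t = t + 5*D)
J(m, 5) - 3165/837 = (22 + 5*5) - 3165/837 = (22 + 25) - 3165/837 = 47 - 1*1055/279 = 47 - 1055/279 = 12058/279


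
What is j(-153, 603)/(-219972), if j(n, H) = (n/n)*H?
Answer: -201/73324 ≈ -0.0027413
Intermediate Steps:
j(n, H) = H (j(n, H) = 1*H = H)
j(-153, 603)/(-219972) = 603/(-219972) = 603*(-1/219972) = -201/73324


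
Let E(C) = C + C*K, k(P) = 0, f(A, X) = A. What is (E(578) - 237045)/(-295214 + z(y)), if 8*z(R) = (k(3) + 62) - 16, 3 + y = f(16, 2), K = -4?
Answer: 318372/393611 ≈ 0.80885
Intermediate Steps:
y = 13 (y = -3 + 16 = 13)
E(C) = -3*C (E(C) = C + C*(-4) = C - 4*C = -3*C)
z(R) = 23/4 (z(R) = ((0 + 62) - 16)/8 = (62 - 16)/8 = (⅛)*46 = 23/4)
(E(578) - 237045)/(-295214 + z(y)) = (-3*578 - 237045)/(-295214 + 23/4) = (-1734 - 237045)/(-1180833/4) = -238779*(-4/1180833) = 318372/393611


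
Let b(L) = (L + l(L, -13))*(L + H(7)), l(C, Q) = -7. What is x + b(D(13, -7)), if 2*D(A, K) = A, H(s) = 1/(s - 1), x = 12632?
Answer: 37886/3 ≈ 12629.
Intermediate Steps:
H(s) = 1/(-1 + s)
D(A, K) = A/2
b(L) = (-7 + L)*(⅙ + L) (b(L) = (L - 7)*(L + 1/(-1 + 7)) = (-7 + L)*(L + 1/6) = (-7 + L)*(L + ⅙) = (-7 + L)*(⅙ + L))
x + b(D(13, -7)) = 12632 + (-7/6 + ((½)*13)² - 41*13/12) = 12632 + (-7/6 + (13/2)² - 41/6*13/2) = 12632 + (-7/6 + 169/4 - 533/12) = 12632 - 10/3 = 37886/3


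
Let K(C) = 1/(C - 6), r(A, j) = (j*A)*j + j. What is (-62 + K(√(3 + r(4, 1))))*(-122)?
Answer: 53131/7 + 61*√2/7 ≈ 7602.5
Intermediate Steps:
r(A, j) = j + A*j² (r(A, j) = (A*j)*j + j = A*j² + j = j + A*j²)
K(C) = 1/(-6 + C)
(-62 + K(√(3 + r(4, 1))))*(-122) = (-62 + 1/(-6 + √(3 + 1*(1 + 4*1))))*(-122) = (-62 + 1/(-6 + √(3 + 1*(1 + 4))))*(-122) = (-62 + 1/(-6 + √(3 + 1*5)))*(-122) = (-62 + 1/(-6 + √(3 + 5)))*(-122) = (-62 + 1/(-6 + √8))*(-122) = (-62 + 1/(-6 + 2*√2))*(-122) = 7564 - 122/(-6 + 2*√2)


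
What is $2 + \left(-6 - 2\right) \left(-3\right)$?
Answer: $26$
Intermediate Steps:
$2 + \left(-6 - 2\right) \left(-3\right) = 2 - -24 = 2 + 24 = 26$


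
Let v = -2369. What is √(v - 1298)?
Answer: I*√3667 ≈ 60.556*I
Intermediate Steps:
√(v - 1298) = √(-2369 - 1298) = √(-3667) = I*√3667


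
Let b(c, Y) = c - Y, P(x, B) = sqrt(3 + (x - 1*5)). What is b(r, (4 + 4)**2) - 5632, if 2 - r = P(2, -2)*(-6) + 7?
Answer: -5701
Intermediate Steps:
P(x, B) = sqrt(-2 + x) (P(x, B) = sqrt(3 + (x - 5)) = sqrt(3 + (-5 + x)) = sqrt(-2 + x))
r = -5 (r = 2 - (sqrt(-2 + 2)*(-6) + 7) = 2 - (sqrt(0)*(-6) + 7) = 2 - (0*(-6) + 7) = 2 - (0 + 7) = 2 - 1*7 = 2 - 7 = -5)
b(r, (4 + 4)**2) - 5632 = (-5 - (4 + 4)**2) - 5632 = (-5 - 1*8**2) - 5632 = (-5 - 1*64) - 5632 = (-5 - 64) - 5632 = -69 - 5632 = -5701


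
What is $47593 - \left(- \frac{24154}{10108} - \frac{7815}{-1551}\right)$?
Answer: $\frac{124349684513}{2612918} \approx 47590.0$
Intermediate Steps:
$47593 - \left(- \frac{24154}{10108} - \frac{7815}{-1551}\right) = 47593 - \left(\left(-24154\right) \frac{1}{10108} - - \frac{2605}{517}\right) = 47593 - \left(- \frac{12077}{5054} + \frac{2605}{517}\right) = 47593 - \frac{6921861}{2612918} = \frac{124349684513}{2612918}$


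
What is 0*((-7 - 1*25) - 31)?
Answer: 0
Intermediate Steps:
0*((-7 - 1*25) - 31) = 0*((-7 - 25) - 31) = 0*(-32 - 31) = 0*(-63) = 0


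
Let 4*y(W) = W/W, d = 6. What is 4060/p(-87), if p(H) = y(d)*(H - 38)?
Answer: -3248/25 ≈ -129.92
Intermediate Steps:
y(W) = 1/4 (y(W) = (W/W)/4 = (1/4)*1 = 1/4)
p(H) = -19/2 + H/4 (p(H) = (H - 38)/4 = (-38 + H)/4 = -19/2 + H/4)
4060/p(-87) = 4060/(-19/2 + (1/4)*(-87)) = 4060/(-19/2 - 87/4) = 4060/(-125/4) = 4060*(-4/125) = -3248/25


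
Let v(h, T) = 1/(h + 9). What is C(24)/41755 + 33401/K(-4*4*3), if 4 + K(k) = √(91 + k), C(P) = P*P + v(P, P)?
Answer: 61365156301/12401235 + 33401*√43/27 ≈ 13060.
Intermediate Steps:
v(h, T) = 1/(9 + h)
C(P) = P² + 1/(9 + P) (C(P) = P*P + 1/(9 + P) = P² + 1/(9 + P))
K(k) = -4 + √(91 + k)
C(24)/41755 + 33401/K(-4*4*3) = ((1 + 24²*(9 + 24))/(9 + 24))/41755 + 33401/(-4 + √(91 - 4*4*3)) = ((1 + 576*33)/33)*(1/41755) + 33401/(-4 + √(91 - 16*3)) = ((1 + 19008)/33)*(1/41755) + 33401/(-4 + √(91 - 48)) = ((1/33)*19009)*(1/41755) + 33401/(-4 + √43) = (19009/33)*(1/41755) + 33401/(-4 + √43) = 19009/1377915 + 33401/(-4 + √43)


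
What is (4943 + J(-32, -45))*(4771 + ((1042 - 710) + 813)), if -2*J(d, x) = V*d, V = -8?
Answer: 28485540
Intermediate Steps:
J(d, x) = 4*d (J(d, x) = -(-4)*d = 4*d)
(4943 + J(-32, -45))*(4771 + ((1042 - 710) + 813)) = (4943 + 4*(-32))*(4771 + ((1042 - 710) + 813)) = (4943 - 128)*(4771 + (332 + 813)) = 4815*(4771 + 1145) = 4815*5916 = 28485540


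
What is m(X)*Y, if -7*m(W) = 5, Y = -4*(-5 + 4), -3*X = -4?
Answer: -20/7 ≈ -2.8571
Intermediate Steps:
X = 4/3 (X = -1/3*(-4) = 4/3 ≈ 1.3333)
Y = 4 (Y = -4*(-1) = 4)
m(W) = -5/7 (m(W) = -1/7*5 = -5/7)
m(X)*Y = -5/7*4 = -20/7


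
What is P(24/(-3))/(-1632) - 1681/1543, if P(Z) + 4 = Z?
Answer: -227073/209848 ≈ -1.0821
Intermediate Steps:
P(Z) = -4 + Z
P(24/(-3))/(-1632) - 1681/1543 = (-4 + 24/(-3))/(-1632) - 1681/1543 = (-4 + 24*(-1/3))*(-1/1632) - 1681*1/1543 = (-4 - 8)*(-1/1632) - 1681/1543 = -12*(-1/1632) - 1681/1543 = 1/136 - 1681/1543 = -227073/209848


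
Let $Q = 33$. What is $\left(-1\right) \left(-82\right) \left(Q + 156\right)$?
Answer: $15498$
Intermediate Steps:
$\left(-1\right) \left(-82\right) \left(Q + 156\right) = \left(-1\right) \left(-82\right) \left(33 + 156\right) = 82 \cdot 189 = 15498$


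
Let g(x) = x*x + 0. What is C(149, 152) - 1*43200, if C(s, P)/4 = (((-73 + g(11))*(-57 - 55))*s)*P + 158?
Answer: -487065160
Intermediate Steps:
g(x) = x² (g(x) = x² + 0 = x²)
C(s, P) = 632 - 21504*P*s (C(s, P) = 4*((((-73 + 11²)*(-57 - 55))*s)*P + 158) = 4*((((-73 + 121)*(-112))*s)*P + 158) = 4*(((48*(-112))*s)*P + 158) = 4*((-5376*s)*P + 158) = 4*(-5376*P*s + 158) = 4*(158 - 5376*P*s) = 632 - 21504*P*s)
C(149, 152) - 1*43200 = (632 - 21504*152*149) - 1*43200 = (632 - 487022592) - 43200 = -487021960 - 43200 = -487065160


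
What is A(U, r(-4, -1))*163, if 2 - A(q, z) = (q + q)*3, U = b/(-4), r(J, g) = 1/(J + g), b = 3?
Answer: 2119/2 ≈ 1059.5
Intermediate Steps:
U = -¾ (U = 3/(-4) = 3*(-¼) = -¾ ≈ -0.75000)
A(q, z) = 2 - 6*q (A(q, z) = 2 - (q + q)*3 = 2 - 2*q*3 = 2 - 6*q)
A(U, r(-4, -1))*163 = (2 - 6*(-¾))*163 = (2 + 9/2)*163 = (13/2)*163 = 2119/2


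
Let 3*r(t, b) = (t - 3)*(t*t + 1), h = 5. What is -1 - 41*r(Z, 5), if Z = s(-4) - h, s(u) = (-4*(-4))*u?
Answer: 4685807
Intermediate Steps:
s(u) = 16*u
Z = -69 (Z = 16*(-4) - 1*5 = -64 - 5 = -69)
r(t, b) = (1 + t²)*(-3 + t)/3 (r(t, b) = ((t - 3)*(t*t + 1))/3 = ((-3 + t)*(t² + 1))/3 = ((-3 + t)*(1 + t²))/3 = ((1 + t²)*(-3 + t))/3 = (1 + t²)*(-3 + t)/3)
-1 - 41*r(Z, 5) = -1 - 41*(-1 - 1*(-69)² + (⅓)*(-69) + (⅓)*(-69)³) = -1 - 41*(-1 - 1*4761 - 23 + (⅓)*(-328509)) = -1 - 41*(-1 - 4761 - 23 - 109503) = -1 - 41*(-114288) = -1 + 4685808 = 4685807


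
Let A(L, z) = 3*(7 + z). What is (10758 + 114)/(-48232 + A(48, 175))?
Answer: -5436/23843 ≈ -0.22799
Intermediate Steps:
A(L, z) = 21 + 3*z
(10758 + 114)/(-48232 + A(48, 175)) = (10758 + 114)/(-48232 + (21 + 3*175)) = 10872/(-48232 + (21 + 525)) = 10872/(-48232 + 546) = 10872/(-47686) = 10872*(-1/47686) = -5436/23843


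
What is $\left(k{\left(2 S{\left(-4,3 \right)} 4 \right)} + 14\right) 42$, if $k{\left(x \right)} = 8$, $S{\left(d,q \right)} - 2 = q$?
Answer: $924$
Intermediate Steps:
$S{\left(d,q \right)} = 2 + q$
$\left(k{\left(2 S{\left(-4,3 \right)} 4 \right)} + 14\right) 42 = \left(8 + 14\right) 42 = 22 \cdot 42 = 924$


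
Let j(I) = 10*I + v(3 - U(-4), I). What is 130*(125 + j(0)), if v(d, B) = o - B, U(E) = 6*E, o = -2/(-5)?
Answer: 16302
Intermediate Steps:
o = ⅖ (o = -2*(-⅕) = ⅖ ≈ 0.40000)
v(d, B) = ⅖ - B
j(I) = ⅖ + 9*I (j(I) = 10*I + (⅖ - I) = ⅖ + 9*I)
130*(125 + j(0)) = 130*(125 + (⅖ + 9*0)) = 130*(125 + (⅖ + 0)) = 130*(125 + ⅖) = 130*(627/5) = 16302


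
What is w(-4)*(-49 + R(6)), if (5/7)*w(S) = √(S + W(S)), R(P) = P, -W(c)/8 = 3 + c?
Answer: -602/5 ≈ -120.40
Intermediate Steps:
W(c) = -24 - 8*c (W(c) = -8*(3 + c) = -24 - 8*c)
w(S) = 7*√(-24 - 7*S)/5 (w(S) = 7*√(S + (-24 - 8*S))/5 = 7*√(-24 - 7*S)/5)
w(-4)*(-49 + R(6)) = (7*√(-24 - 7*(-4))/5)*(-49 + 6) = (7*√(-24 + 28)/5)*(-43) = (7*√4/5)*(-43) = ((7/5)*2)*(-43) = (14/5)*(-43) = -602/5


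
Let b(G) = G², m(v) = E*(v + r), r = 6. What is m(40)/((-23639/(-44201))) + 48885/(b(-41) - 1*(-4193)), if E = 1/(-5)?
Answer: -186828013/21038710 ≈ -8.8802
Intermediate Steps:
E = -⅕ ≈ -0.20000
m(v) = -6/5 - v/5 (m(v) = -(v + 6)/5 = -(6 + v)/5 = -6/5 - v/5)
m(40)/((-23639/(-44201))) + 48885/(b(-41) - 1*(-4193)) = (-6/5 - ⅕*40)/((-23639/(-44201))) + 48885/((-41)² - 1*(-4193)) = (-6/5 - 8)/((-23639*(-1/44201))) + 48885/(1681 + 4193) = -46/(5*23639/44201) + 48885/5874 = -46/5*44201/23639 + 48885*(1/5874) = -2033246/118195 + 16295/1958 = -186828013/21038710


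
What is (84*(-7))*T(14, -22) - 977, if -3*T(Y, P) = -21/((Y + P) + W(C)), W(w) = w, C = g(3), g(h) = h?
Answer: -769/5 ≈ -153.80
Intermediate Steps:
C = 3
T(Y, P) = 7/(3 + P + Y) (T(Y, P) = -(-7)/((Y + P) + 3) = -(-7)/((P + Y) + 3) = -(-7)/(3 + P + Y) = 7/(3 + P + Y))
(84*(-7))*T(14, -22) - 977 = (84*(-7))*(7/(3 - 22 + 14)) - 977 = -4116/(-5) - 977 = -4116*(-1)/5 - 977 = -588*(-7/5) - 977 = 4116/5 - 977 = -769/5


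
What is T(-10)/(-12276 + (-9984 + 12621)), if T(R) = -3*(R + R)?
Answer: -20/3213 ≈ -0.0062247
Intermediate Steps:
T(R) = -6*R
T(-10)/(-12276 + (-9984 + 12621)) = (-6*(-10))/(-12276 + (-9984 + 12621)) = 60/(-12276 + 2637) = 60/(-9639) = -1/9639*60 = -20/3213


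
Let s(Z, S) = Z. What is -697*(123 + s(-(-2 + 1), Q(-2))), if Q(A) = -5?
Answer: -86428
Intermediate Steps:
-697*(123 + s(-(-2 + 1), Q(-2))) = -697*(123 - (-2 + 1)) = -697*(123 - 1*(-1)) = -697*(123 + 1) = -697*124 = -86428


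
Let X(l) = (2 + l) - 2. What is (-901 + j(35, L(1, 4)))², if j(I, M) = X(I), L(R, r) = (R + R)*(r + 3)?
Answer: 749956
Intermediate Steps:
L(R, r) = 2*R*(3 + r) (L(R, r) = (2*R)*(3 + r) = 2*R*(3 + r))
X(l) = l
j(I, M) = I
(-901 + j(35, L(1, 4)))² = (-901 + 35)² = (-866)² = 749956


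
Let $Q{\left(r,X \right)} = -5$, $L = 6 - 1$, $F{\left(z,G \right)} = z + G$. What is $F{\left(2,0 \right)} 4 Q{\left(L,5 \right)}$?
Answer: $-40$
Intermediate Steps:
$F{\left(z,G \right)} = G + z$
$L = 5$
$F{\left(2,0 \right)} 4 Q{\left(L,5 \right)} = \left(0 + 2\right) 4 \left(-5\right) = 2 \cdot 4 \left(-5\right) = 8 \left(-5\right) = -40$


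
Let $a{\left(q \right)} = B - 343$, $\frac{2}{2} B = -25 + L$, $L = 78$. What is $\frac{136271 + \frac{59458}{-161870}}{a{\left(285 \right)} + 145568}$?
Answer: $\frac{1838177276}{1959679155} \approx 0.938$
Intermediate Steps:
$B = 53$ ($B = -25 + 78 = 53$)
$a{\left(q \right)} = -290$ ($a{\left(q \right)} = 53 - 343 = -290$)
$\frac{136271 + \frac{59458}{-161870}}{a{\left(285 \right)} + 145568} = \frac{136271 + \frac{59458}{-161870}}{-290 + 145568} = \frac{136271 + 59458 \left(- \frac{1}{161870}\right)}{145278} = \left(136271 - \frac{29729}{80935}\right) \frac{1}{145278} = \frac{11029063656}{80935} \cdot \frac{1}{145278} = \frac{1838177276}{1959679155}$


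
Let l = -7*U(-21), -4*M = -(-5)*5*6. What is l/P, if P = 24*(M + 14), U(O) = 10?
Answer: 35/282 ≈ 0.12411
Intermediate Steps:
M = -75/2 (M = -(-(-5)*5)*6/4 = -(-1*(-25))*6/4 = -25*6/4 = -¼*150 = -75/2 ≈ -37.500)
l = -70 (l = -7*10 = -70)
P = -564 (P = 24*(-75/2 + 14) = 24*(-47/2) = -564)
l/P = -70/(-564) = -70*(-1/564) = 35/282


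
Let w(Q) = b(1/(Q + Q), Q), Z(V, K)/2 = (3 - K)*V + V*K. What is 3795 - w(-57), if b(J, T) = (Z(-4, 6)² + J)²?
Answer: -4262309749/12996 ≈ -3.2797e+5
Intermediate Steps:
Z(V, K) = 2*K*V + 2*V*(3 - K) (Z(V, K) = 2*((3 - K)*V + V*K) = 2*(V*(3 - K) + K*V) = 2*(K*V + V*(3 - K)) = 2*K*V + 2*V*(3 - K))
b(J, T) = (576 + J)² (b(J, T) = ((6*(-4))² + J)² = ((-24)² + J)² = (576 + J)²)
w(Q) = (576 + 1/(2*Q))² (w(Q) = (576 + 1/(Q + Q))² = (576 + 1/(2*Q))²)
3795 - w(-57) = 3795 - (1 + 1152*(-57))²/(4*(-57)²) = 3795 - (1 - 65664)²/(4*3249) = 3795 - (-65663)²/(4*3249) = 3795 - 4311629569/(4*3249) = 3795 - 1*4311629569/12996 = 3795 - 4311629569/12996 = -4262309749/12996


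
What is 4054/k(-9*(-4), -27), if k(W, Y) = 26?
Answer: 2027/13 ≈ 155.92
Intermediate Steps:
4054/k(-9*(-4), -27) = 4054/26 = 4054*(1/26) = 2027/13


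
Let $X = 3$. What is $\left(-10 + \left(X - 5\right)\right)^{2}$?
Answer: $144$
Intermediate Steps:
$\left(-10 + \left(X - 5\right)\right)^{2} = \left(-10 + \left(3 - 5\right)\right)^{2} = \left(-10 - 2\right)^{2} = \left(-12\right)^{2} = 144$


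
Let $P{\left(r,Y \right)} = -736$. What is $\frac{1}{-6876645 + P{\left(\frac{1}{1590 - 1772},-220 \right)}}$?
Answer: $- \frac{1}{6877381} \approx -1.454 \cdot 10^{-7}$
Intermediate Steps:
$\frac{1}{-6876645 + P{\left(\frac{1}{1590 - 1772},-220 \right)}} = \frac{1}{-6876645 - 736} = \frac{1}{-6877381} = - \frac{1}{6877381}$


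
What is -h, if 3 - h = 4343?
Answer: 4340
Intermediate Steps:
h = -4340 (h = 3 - 1*4343 = 3 - 4343 = -4340)
-h = -1*(-4340) = 4340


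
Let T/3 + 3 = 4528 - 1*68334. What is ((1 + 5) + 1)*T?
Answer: -1339989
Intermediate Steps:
T = -191427 (T = -9 + 3*(4528 - 1*68334) = -9 + 3*(4528 - 68334) = -9 + 3*(-63806) = -9 - 191418 = -191427)
((1 + 5) + 1)*T = ((1 + 5) + 1)*(-191427) = (6 + 1)*(-191427) = 7*(-191427) = -1339989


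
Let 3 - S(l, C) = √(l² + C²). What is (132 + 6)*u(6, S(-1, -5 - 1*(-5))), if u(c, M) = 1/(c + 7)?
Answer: 138/13 ≈ 10.615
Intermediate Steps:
S(l, C) = 3 - √(C² + l²) (S(l, C) = 3 - √(l² + C²) = 3 - √(C² + l²))
u(c, M) = 1/(7 + c)
(132 + 6)*u(6, S(-1, -5 - 1*(-5))) = (132 + 6)/(7 + 6) = 138/13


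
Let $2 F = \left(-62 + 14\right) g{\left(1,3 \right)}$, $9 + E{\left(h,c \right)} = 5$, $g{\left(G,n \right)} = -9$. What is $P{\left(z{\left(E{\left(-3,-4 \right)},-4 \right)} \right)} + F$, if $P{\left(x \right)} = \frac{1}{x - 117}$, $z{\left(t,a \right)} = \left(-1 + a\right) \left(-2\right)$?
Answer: $\frac{23111}{107} \approx 215.99$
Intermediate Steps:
$E{\left(h,c \right)} = -4$ ($E{\left(h,c \right)} = -9 + 5 = -4$)
$z{\left(t,a \right)} = 2 - 2 a$
$P{\left(x \right)} = \frac{1}{-117 + x}$
$F = 216$ ($F = \frac{\left(-62 + 14\right) \left(-9\right)}{2} = \frac{\left(-48\right) \left(-9\right)}{2} = \frac{1}{2} \cdot 432 = 216$)
$P{\left(z{\left(E{\left(-3,-4 \right)},-4 \right)} \right)} + F = \frac{1}{-117 + \left(2 - -8\right)} + 216 = \frac{1}{-117 + \left(2 + 8\right)} + 216 = \frac{1}{-117 + 10} + 216 = \frac{1}{-107} + 216 = - \frac{1}{107} + 216 = \frac{23111}{107}$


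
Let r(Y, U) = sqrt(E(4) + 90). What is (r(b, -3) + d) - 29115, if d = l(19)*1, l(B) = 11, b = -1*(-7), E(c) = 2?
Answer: -29104 + 2*sqrt(23) ≈ -29094.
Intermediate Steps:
b = 7
d = 11 (d = 11*1 = 11)
r(Y, U) = 2*sqrt(23) (r(Y, U) = sqrt(2 + 90) = sqrt(92) = 2*sqrt(23))
(r(b, -3) + d) - 29115 = (2*sqrt(23) + 11) - 29115 = (11 + 2*sqrt(23)) - 29115 = -29104 + 2*sqrt(23)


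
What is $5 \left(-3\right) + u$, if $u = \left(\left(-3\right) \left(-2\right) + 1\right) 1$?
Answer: $-8$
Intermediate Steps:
$u = 7$ ($u = \left(6 + 1\right) 1 = 7 \cdot 1 = 7$)
$5 \left(-3\right) + u = 5 \left(-3\right) + 7 = -15 + 7 = -8$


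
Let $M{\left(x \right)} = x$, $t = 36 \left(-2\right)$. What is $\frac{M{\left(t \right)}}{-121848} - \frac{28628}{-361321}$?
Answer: $\frac{146428319}{1834426717} \approx 0.079822$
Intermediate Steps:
$t = -72$
$\frac{M{\left(t \right)}}{-121848} - \frac{28628}{-361321} = - \frac{72}{-121848} - \frac{28628}{-361321} = \left(-72\right) \left(- \frac{1}{121848}\right) - - \frac{28628}{361321} = \frac{3}{5077} + \frac{28628}{361321} = \frac{146428319}{1834426717}$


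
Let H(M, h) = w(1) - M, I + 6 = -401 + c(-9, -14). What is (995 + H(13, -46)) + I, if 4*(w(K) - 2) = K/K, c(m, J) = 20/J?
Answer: 16123/28 ≈ 575.82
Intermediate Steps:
w(K) = 9/4 (w(K) = 2 + (K/K)/4 = 2 + (¼)*1 = 2 + ¼ = 9/4)
I = -2859/7 (I = -6 + (-401 + 20/(-14)) = -6 + (-401 + 20*(-1/14)) = -6 + (-401 - 10/7) = -6 - 2817/7 = -2859/7 ≈ -408.43)
H(M, h) = 9/4 - M
(995 + H(13, -46)) + I = (995 + (9/4 - 1*13)) - 2859/7 = (995 + (9/4 - 13)) - 2859/7 = (995 - 43/4) - 2859/7 = 3937/4 - 2859/7 = 16123/28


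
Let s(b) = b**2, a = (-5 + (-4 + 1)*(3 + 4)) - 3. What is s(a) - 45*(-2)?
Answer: 931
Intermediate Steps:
a = -29 (a = (-5 - 3*7) - 3 = (-5 - 21) - 3 = -26 - 3 = -29)
s(a) - 45*(-2) = (-29)**2 - 45*(-2) = 841 + 90 = 931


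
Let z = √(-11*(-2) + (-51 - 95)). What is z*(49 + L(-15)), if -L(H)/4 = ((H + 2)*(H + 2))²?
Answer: -228390*I*√31 ≈ -1.2716e+6*I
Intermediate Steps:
z = 2*I*√31 (z = √(22 - 146) = √(-124) = 2*I*√31 ≈ 11.136*I)
L(H) = -4*(2 + H)⁴ (L(H) = -4*(H + 2)⁴ = -4*(2 + H)⁴)
z*(49 + L(-15)) = (2*I*√31)*(49 - 4*(2 - 15)⁴) = (2*I*√31)*(49 - 4*(-13)⁴) = (2*I*√31)*(49 - 4*28561) = (2*I*√31)*(49 - 114244) = (2*I*√31)*(-114195) = -228390*I*√31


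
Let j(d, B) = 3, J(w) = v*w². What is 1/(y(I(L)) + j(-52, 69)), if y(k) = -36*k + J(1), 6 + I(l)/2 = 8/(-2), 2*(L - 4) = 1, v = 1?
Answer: 1/724 ≈ 0.0013812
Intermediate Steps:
J(w) = w² (J(w) = 1*w² = w²)
L = 9/2 (L = 4 + (½)*1 = 4 + ½ = 9/2 ≈ 4.5000)
I(l) = -20 (I(l) = -12 + 2*(8/(-2)) = -12 + 2*(8*(-½)) = -12 + 2*(-4) = -12 - 8 = -20)
y(k) = 1 - 36*k (y(k) = -36*k + 1² = -36*k + 1 = 1 - 36*k)
1/(y(I(L)) + j(-52, 69)) = 1/((1 - 36*(-20)) + 3) = 1/((1 + 720) + 3) = 1/(721 + 3) = 1/724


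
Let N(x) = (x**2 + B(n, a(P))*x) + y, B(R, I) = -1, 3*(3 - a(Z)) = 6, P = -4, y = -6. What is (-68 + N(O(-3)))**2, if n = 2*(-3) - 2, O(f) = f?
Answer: 3844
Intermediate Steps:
n = -8 (n = -6 - 2 = -8)
a(Z) = 1 (a(Z) = 3 - 1/3*6 = 3 - 2 = 1)
N(x) = -6 + x**2 - x (N(x) = (x**2 - x) - 6 = -6 + x**2 - x)
(-68 + N(O(-3)))**2 = (-68 + (-6 + (-3)**2 - 1*(-3)))**2 = (-68 + (-6 + 9 + 3))**2 = (-68 + 6)**2 = (-62)**2 = 3844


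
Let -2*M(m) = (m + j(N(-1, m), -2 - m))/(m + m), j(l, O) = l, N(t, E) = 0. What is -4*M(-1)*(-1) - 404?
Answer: -405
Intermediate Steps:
M(m) = -1/4 (M(m) = -(m + 0)/(2*(m + m)) = -m/(2*(2*m)) = -m*1/(2*m)/2 = -1/2*1/2 = -1/4)
-4*M(-1)*(-1) - 404 = -4*(-1/4)*(-1) - 404 = 1*(-1) - 404 = -1 - 404 = -405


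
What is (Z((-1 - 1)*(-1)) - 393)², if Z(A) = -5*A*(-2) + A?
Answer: 137641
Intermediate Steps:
Z(A) = 11*A (Z(A) = 10*A + A = 11*A)
(Z((-1 - 1)*(-1)) - 393)² = (11*((-1 - 1)*(-1)) - 393)² = (11*(-2*(-1)) - 393)² = (11*2 - 393)² = (22 - 393)² = (-371)² = 137641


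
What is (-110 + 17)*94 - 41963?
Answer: -50705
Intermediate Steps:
(-110 + 17)*94 - 41963 = -93*94 - 41963 = -8742 - 41963 = -50705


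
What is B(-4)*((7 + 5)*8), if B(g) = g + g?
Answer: -768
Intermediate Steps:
B(g) = 2*g
B(-4)*((7 + 5)*8) = (2*(-4))*((7 + 5)*8) = -96*8 = -8*96 = -768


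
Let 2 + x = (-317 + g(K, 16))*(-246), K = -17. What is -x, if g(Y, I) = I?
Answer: -74044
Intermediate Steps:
x = 74044 (x = -2 + (-317 + 16)*(-246) = -2 - 301*(-246) = -2 + 74046 = 74044)
-x = -1*74044 = -74044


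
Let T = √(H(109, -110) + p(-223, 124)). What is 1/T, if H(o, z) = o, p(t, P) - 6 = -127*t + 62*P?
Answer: √9031/18062 ≈ 0.0052614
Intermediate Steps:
p(t, P) = 6 - 127*t + 62*P (p(t, P) = 6 + (-127*t + 62*P) = 6 - 127*t + 62*P)
T = 2*√9031 (T = √(109 + (6 - 127*(-223) + 62*124)) = √(109 + (6 + 28321 + 7688)) = √(109 + 36015) = √36124 = 2*√9031 ≈ 190.06)
1/T = 1/(2*√9031) = √9031/18062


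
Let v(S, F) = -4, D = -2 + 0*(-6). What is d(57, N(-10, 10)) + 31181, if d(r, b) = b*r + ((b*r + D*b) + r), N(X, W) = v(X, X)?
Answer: 30790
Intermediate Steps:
D = -2 (D = -2 + 0 = -2)
N(X, W) = -4
d(r, b) = r - 2*b + 2*b*r (d(r, b) = b*r + ((b*r - 2*b) + r) = b*r + ((-2*b + b*r) + r) = b*r + (r - 2*b + b*r) = r - 2*b + 2*b*r)
d(57, N(-10, 10)) + 31181 = (57 - 2*(-4) + 2*(-4)*57) + 31181 = (57 + 8 - 456) + 31181 = -391 + 31181 = 30790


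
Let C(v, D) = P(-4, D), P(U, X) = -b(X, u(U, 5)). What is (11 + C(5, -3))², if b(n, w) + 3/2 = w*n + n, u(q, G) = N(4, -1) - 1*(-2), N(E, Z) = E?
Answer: 4489/4 ≈ 1122.3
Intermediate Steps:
u(q, G) = 6 (u(q, G) = 4 - 1*(-2) = 4 + 2 = 6)
b(n, w) = -3/2 + n + n*w (b(n, w) = -3/2 + (w*n + n) = -3/2 + (n*w + n) = -3/2 + (n + n*w) = -3/2 + n + n*w)
P(U, X) = 3/2 - 7*X (P(U, X) = -(-3/2 + X + X*6) = -(-3/2 + X + 6*X) = -(-3/2 + 7*X) = 3/2 - 7*X)
C(v, D) = 3/2 - 7*D
(11 + C(5, -3))² = (11 + (3/2 - 7*(-3)))² = (11 + (3/2 + 21))² = (11 + 45/2)² = (67/2)² = 4489/4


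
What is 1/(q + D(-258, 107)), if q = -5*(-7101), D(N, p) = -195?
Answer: 1/35310 ≈ 2.8321e-5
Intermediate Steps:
q = 35505
1/(q + D(-258, 107)) = 1/(35505 - 195) = 1/35310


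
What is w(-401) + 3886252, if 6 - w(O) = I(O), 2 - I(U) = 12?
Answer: 3886268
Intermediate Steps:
I(U) = -10 (I(U) = 2 - 1*12 = 2 - 12 = -10)
w(O) = 16 (w(O) = 6 - 1*(-10) = 6 + 10 = 16)
w(-401) + 3886252 = 16 + 3886252 = 3886268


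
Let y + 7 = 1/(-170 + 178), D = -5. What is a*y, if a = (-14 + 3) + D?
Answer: 110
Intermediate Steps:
a = -16 (a = (-14 + 3) - 5 = -11 - 5 = -16)
y = -55/8 (y = -7 + 1/(-170 + 178) = -7 + 1/8 = -7 + ⅛ = -55/8 ≈ -6.8750)
a*y = -16*(-55/8) = 110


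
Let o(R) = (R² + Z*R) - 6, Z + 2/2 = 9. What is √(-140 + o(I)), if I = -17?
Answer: √7 ≈ 2.6458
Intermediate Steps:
Z = 8 (Z = -1 + 9 = 8)
o(R) = -6 + R² + 8*R (o(R) = (R² + 8*R) - 6 = -6 + R² + 8*R)
√(-140 + o(I)) = √(-140 + (-6 + (-17)² + 8*(-17))) = √(-140 + (-6 + 289 - 136)) = √(-140 + 147) = √7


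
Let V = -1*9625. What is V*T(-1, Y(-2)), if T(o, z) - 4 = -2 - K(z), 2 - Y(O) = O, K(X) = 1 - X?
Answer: -48125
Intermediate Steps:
Y(O) = 2 - O
T(o, z) = 1 + z (T(o, z) = 4 + (-2 - (1 - z)) = 4 + (-2 + (-1 + z)) = 4 + (-3 + z) = 1 + z)
V = -9625
V*T(-1, Y(-2)) = -9625*(1 + (2 - 1*(-2))) = -9625*(1 + (2 + 2)) = -9625*(1 + 4) = -9625*5 = -48125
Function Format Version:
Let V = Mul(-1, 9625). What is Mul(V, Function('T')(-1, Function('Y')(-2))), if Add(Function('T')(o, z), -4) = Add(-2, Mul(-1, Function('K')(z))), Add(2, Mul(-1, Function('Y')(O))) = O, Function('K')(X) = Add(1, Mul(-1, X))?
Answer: -48125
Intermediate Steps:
Function('Y')(O) = Add(2, Mul(-1, O))
Function('T')(o, z) = Add(1, z) (Function('T')(o, z) = Add(4, Add(-2, Mul(-1, Add(1, Mul(-1, z))))) = Add(4, Add(-2, Add(-1, z))) = Add(4, Add(-3, z)) = Add(1, z))
V = -9625
Mul(V, Function('T')(-1, Function('Y')(-2))) = Mul(-9625, Add(1, Add(2, Mul(-1, -2)))) = Mul(-9625, Add(1, Add(2, 2))) = Mul(-9625, Add(1, 4)) = Mul(-9625, 5) = -48125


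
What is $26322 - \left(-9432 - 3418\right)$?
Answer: $39172$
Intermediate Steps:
$26322 - \left(-9432 - 3418\right) = 26322 - -12850 = 26322 + \left(-52 + 12902\right) = 26322 + 12850 = 39172$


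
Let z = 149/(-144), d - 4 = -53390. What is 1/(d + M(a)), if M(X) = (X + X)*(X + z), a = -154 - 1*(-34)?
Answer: -3/73013 ≈ -4.1089e-5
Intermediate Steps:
d = -53386 (d = 4 - 53390 = -53386)
a = -120 (a = -154 + 34 = -120)
z = -149/144 (z = 149*(-1/144) = -149/144 ≈ -1.0347)
M(X) = 2*X*(-149/144 + X) (M(X) = (X + X)*(X - 149/144) = (2*X)*(-149/144 + X) = 2*X*(-149/144 + X))
1/(d + M(a)) = 1/(-53386 + (1/72)*(-120)*(-149 + 144*(-120))) = 1/(-53386 + (1/72)*(-120)*(-149 - 17280)) = 1/(-53386 + (1/72)*(-120)*(-17429)) = 1/(-53386 + 87145/3) = 1/(-73013/3) = -3/73013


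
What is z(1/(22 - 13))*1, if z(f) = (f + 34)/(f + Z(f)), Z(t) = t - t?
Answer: 307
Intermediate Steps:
Z(t) = 0
z(f) = (34 + f)/f (z(f) = (f + 34)/(f + 0) = (34 + f)/f)
z(1/(22 - 13))*1 = ((34 + 1/(22 - 13))/(1/(22 - 13)))*1 = ((34 + 1/9)/(1/9))*1 = ((34 + ⅑)/(⅑))*1 = (9*(307/9))*1 = 307*1 = 307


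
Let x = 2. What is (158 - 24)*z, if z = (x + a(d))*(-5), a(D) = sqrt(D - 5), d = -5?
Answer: -1340 - 670*I*sqrt(10) ≈ -1340.0 - 2118.7*I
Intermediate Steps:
a(D) = sqrt(-5 + D)
z = -10 - 5*I*sqrt(10) (z = (2 + sqrt(-5 - 5))*(-5) = (2 + sqrt(-10))*(-5) = (2 + I*sqrt(10))*(-5) = -10 - 5*I*sqrt(10) ≈ -10.0 - 15.811*I)
(158 - 24)*z = (158 - 24)*(-10 - 5*I*sqrt(10)) = 134*(-10 - 5*I*sqrt(10)) = -1340 - 670*I*sqrt(10)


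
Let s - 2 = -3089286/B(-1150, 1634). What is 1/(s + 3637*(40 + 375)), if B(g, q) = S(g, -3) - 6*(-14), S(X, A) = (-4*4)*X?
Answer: 9242/13947932751 ≈ 6.6261e-7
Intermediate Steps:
S(X, A) = -16*X
B(g, q) = 84 - 16*g (B(g, q) = -16*g - 6*(-14) = -16*g + 84 = 84 - 16*g)
s = -1526159/9242 (s = 2 - 3089286/(84 - 16*(-1150)) = 2 - 3089286/(84 + 18400) = 2 - 3089286/18484 = 2 - 3089286*1/18484 = 2 - 1544643/9242 = -1526159/9242 ≈ -165.13)
1/(s + 3637*(40 + 375)) = 1/(-1526159/9242 + 3637*(40 + 375)) = 1/(-1526159/9242 + 3637*415) = 1/(-1526159/9242 + 1509355) = 1/(13947932751/9242) = 9242/13947932751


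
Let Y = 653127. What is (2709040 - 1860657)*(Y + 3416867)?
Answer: 3452913719702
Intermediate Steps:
(2709040 - 1860657)*(Y + 3416867) = (2709040 - 1860657)*(653127 + 3416867) = 848383*4069994 = 3452913719702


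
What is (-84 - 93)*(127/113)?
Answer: -22479/113 ≈ -198.93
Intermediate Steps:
(-84 - 93)*(127/113) = -22479/113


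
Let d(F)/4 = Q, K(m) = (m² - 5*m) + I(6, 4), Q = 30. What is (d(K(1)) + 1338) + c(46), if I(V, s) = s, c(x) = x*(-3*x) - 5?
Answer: -4895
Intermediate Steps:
c(x) = -5 - 3*x² (c(x) = -3*x² - 5 = -5 - 3*x²)
K(m) = 4 + m² - 5*m (K(m) = (m² - 5*m) + 4 = 4 + m² - 5*m)
d(F) = 120 (d(F) = 4*30 = 120)
(d(K(1)) + 1338) + c(46) = (120 + 1338) + (-5 - 3*46²) = 1458 + (-5 - 3*2116) = 1458 + (-5 - 6348) = 1458 - 6353 = -4895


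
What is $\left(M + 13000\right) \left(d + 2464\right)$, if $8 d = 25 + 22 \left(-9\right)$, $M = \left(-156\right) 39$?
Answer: $\frac{33782931}{2} \approx 1.6891 \cdot 10^{7}$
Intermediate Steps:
$M = -6084$
$d = - \frac{173}{8}$ ($d = \frac{25 + 22 \left(-9\right)}{8} = \frac{25 - 198}{8} = \frac{1}{8} \left(-173\right) = - \frac{173}{8} \approx -21.625$)
$\left(M + 13000\right) \left(d + 2464\right) = \left(-6084 + 13000\right) \left(- \frac{173}{8} + 2464\right) = 6916 \cdot \frac{19539}{8} = \frac{33782931}{2}$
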